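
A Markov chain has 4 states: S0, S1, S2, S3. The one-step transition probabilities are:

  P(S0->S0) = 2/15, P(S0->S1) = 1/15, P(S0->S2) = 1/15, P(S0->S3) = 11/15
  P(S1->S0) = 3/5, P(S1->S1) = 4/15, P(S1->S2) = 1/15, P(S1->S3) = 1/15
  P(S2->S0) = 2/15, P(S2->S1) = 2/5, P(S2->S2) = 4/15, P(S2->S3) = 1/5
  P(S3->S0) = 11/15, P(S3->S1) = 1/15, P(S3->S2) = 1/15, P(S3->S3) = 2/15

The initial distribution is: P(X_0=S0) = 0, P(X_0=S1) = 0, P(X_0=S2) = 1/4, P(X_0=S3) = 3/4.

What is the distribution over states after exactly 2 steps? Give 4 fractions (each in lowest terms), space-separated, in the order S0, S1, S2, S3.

Propagating the distribution step by step (d_{t+1} = d_t * P):
d_0 = (S0=0, S1=0, S2=1/4, S3=3/4)
  d_1[S0] = 0*2/15 + 0*3/5 + 1/4*2/15 + 3/4*11/15 = 7/12
  d_1[S1] = 0*1/15 + 0*4/15 + 1/4*2/5 + 3/4*1/15 = 3/20
  d_1[S2] = 0*1/15 + 0*1/15 + 1/4*4/15 + 3/4*1/15 = 7/60
  d_1[S3] = 0*11/15 + 0*1/15 + 1/4*1/5 + 3/4*2/15 = 3/20
d_1 = (S0=7/12, S1=3/20, S2=7/60, S3=3/20)
  d_2[S0] = 7/12*2/15 + 3/20*3/5 + 7/60*2/15 + 3/20*11/15 = 22/75
  d_2[S1] = 7/12*1/15 + 3/20*4/15 + 7/60*2/5 + 3/20*1/15 = 61/450
  d_2[S2] = 7/12*1/15 + 3/20*1/15 + 7/60*4/15 + 3/20*1/15 = 9/100
  d_2[S3] = 7/12*11/15 + 3/20*1/15 + 7/60*1/5 + 3/20*2/15 = 433/900
d_2 = (S0=22/75, S1=61/450, S2=9/100, S3=433/900)

Answer: 22/75 61/450 9/100 433/900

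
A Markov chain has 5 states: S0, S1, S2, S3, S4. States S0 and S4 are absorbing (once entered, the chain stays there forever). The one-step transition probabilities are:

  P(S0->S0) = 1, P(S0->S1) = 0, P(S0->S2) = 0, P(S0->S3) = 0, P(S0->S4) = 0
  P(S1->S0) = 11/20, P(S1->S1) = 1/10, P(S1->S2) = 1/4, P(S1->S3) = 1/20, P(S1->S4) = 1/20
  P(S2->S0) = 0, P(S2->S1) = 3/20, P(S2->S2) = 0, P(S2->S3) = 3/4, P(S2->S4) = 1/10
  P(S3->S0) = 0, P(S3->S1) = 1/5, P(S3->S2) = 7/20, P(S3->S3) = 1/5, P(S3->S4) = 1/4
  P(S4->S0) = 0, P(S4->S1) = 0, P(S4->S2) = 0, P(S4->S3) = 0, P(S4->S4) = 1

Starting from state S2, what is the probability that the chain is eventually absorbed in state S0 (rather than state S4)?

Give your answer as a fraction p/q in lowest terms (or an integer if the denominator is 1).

Let a_i = P(absorbed in S0 | start in state i).
Boundary conditions: a_S0 = 1, a_S4 = 0.
For each transient state i, a_i = sum_j P(i->j) * a_j:
  a_S1 = 11/20*a_S0 + 1/10*a_S1 + 1/4*a_S2 + 1/20*a_S3 + 1/20*a_S4
  a_S2 = 0*a_S0 + 3/20*a_S1 + 0*a_S2 + 3/4*a_S3 + 1/10*a_S4
  a_S3 = 0*a_S0 + 1/5*a_S1 + 7/20*a_S2 + 1/5*a_S3 + 1/4*a_S4

Substituting a_S0 = 1 and a_S4 = 0, rearrange to (I - Q) a = r where r[i] = P(i -> S0):
  [9/10, -1/4, -1/20] . (a_S1, a_S2, a_S3) = 11/20
  [-3/20, 1, -3/4] . (a_S1, a_S2, a_S3) = 0
  [-1/5, -7/20, 4/5] . (a_S1, a_S2, a_S3) = 0

Solving yields:
  a_S1 = 2365/3229
  a_S2 = 1188/3229
  a_S3 = 1111/3229

Starting state is S2, so the absorption probability is a_S2 = 1188/3229.

Answer: 1188/3229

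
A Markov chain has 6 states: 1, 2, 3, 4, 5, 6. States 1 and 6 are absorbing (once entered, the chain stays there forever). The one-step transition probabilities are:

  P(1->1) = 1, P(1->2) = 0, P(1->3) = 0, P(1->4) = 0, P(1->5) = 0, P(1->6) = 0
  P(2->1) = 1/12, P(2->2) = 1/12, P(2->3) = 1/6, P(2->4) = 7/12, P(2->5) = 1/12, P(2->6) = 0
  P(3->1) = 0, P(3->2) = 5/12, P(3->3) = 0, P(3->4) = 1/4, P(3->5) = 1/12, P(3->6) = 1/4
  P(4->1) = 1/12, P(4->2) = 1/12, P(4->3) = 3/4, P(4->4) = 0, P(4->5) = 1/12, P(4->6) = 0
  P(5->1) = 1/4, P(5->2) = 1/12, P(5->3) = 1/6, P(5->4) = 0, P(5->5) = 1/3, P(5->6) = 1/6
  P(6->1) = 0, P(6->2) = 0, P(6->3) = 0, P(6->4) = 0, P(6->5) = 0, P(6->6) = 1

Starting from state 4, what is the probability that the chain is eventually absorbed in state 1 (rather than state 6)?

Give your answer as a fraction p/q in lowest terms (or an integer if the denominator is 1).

Answer: 451/1058

Derivation:
Let a_i = P(absorbed in 1 | start in state i).
Boundary conditions: a_1 = 1, a_6 = 0.
For each transient state i, a_i = sum_j P(i->j) * a_j:
  a_2 = 1/12*a_1 + 1/12*a_2 + 1/6*a_3 + 7/12*a_4 + 1/12*a_5 + 0*a_6
  a_3 = 0*a_1 + 5/12*a_2 + 0*a_3 + 1/4*a_4 + 1/12*a_5 + 1/4*a_6
  a_4 = 1/12*a_1 + 1/12*a_2 + 3/4*a_3 + 0*a_4 + 1/12*a_5 + 0*a_6
  a_5 = 1/4*a_1 + 1/12*a_2 + 1/6*a_3 + 0*a_4 + 1/3*a_5 + 1/6*a_6

Substituting a_1 = 1 and a_6 = 0, rearrange to (I - Q) a = r where r[i] = P(i -> 1):
  [11/12, -1/6, -7/12, -1/12] . (a_2, a_3, a_4, a_5) = 1/12
  [-5/12, 1, -1/4, -1/12] . (a_2, a_3, a_4, a_5) = 0
  [-1/12, -3/4, 1, -1/12] . (a_2, a_3, a_4, a_5) = 1/12
  [-1/12, -1/6, 0, 2/3] . (a_2, a_3, a_4, a_5) = 1/4

Solving yields:
  a_2 = 250/529
  a_3 = 367/1058
  a_4 = 451/1058
  a_5 = 551/1058

Starting state is 4, so the absorption probability is a_4 = 451/1058.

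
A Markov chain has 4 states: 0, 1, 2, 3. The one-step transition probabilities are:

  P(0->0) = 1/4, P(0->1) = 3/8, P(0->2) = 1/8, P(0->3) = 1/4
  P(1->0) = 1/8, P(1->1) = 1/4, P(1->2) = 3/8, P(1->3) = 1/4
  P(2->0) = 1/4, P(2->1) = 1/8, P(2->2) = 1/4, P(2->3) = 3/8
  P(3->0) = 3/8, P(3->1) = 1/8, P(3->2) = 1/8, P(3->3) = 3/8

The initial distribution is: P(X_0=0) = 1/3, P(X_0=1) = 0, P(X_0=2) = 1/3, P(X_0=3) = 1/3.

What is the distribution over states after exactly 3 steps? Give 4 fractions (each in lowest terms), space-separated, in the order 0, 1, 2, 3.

Answer: 401/1536 337/1536 79/384 241/768

Derivation:
Propagating the distribution step by step (d_{t+1} = d_t * P):
d_0 = (0=1/3, 1=0, 2=1/3, 3=1/3)
  d_1[0] = 1/3*1/4 + 0*1/8 + 1/3*1/4 + 1/3*3/8 = 7/24
  d_1[1] = 1/3*3/8 + 0*1/4 + 1/3*1/8 + 1/3*1/8 = 5/24
  d_1[2] = 1/3*1/8 + 0*3/8 + 1/3*1/4 + 1/3*1/8 = 1/6
  d_1[3] = 1/3*1/4 + 0*1/4 + 1/3*3/8 + 1/3*3/8 = 1/3
d_1 = (0=7/24, 1=5/24, 2=1/6, 3=1/3)
  d_2[0] = 7/24*1/4 + 5/24*1/8 + 1/6*1/4 + 1/3*3/8 = 17/64
  d_2[1] = 7/24*3/8 + 5/24*1/4 + 1/6*1/8 + 1/3*1/8 = 43/192
  d_2[2] = 7/24*1/8 + 5/24*3/8 + 1/6*1/4 + 1/3*1/8 = 19/96
  d_2[3] = 7/24*1/4 + 5/24*1/4 + 1/6*3/8 + 1/3*3/8 = 5/16
d_2 = (0=17/64, 1=43/192, 2=19/96, 3=5/16)
  d_3[0] = 17/64*1/4 + 43/192*1/8 + 19/96*1/4 + 5/16*3/8 = 401/1536
  d_3[1] = 17/64*3/8 + 43/192*1/4 + 19/96*1/8 + 5/16*1/8 = 337/1536
  d_3[2] = 17/64*1/8 + 43/192*3/8 + 19/96*1/4 + 5/16*1/8 = 79/384
  d_3[3] = 17/64*1/4 + 43/192*1/4 + 19/96*3/8 + 5/16*3/8 = 241/768
d_3 = (0=401/1536, 1=337/1536, 2=79/384, 3=241/768)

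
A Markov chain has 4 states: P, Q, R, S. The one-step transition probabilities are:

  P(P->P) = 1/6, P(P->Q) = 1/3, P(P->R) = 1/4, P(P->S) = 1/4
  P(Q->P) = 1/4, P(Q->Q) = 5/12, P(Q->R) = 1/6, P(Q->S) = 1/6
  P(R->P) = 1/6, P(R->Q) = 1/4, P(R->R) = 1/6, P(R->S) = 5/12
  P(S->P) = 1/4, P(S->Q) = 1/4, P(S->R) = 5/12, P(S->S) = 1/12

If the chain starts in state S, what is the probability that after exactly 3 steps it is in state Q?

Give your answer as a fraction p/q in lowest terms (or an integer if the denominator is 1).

Answer: 275/864

Derivation:
Computing P^3 by repeated multiplication:
P^1 =
  P: [1/6, 1/3, 1/4, 1/4]
  Q: [1/4, 5/12, 1/6, 1/6]
  R: [1/6, 1/4, 1/6, 5/12]
  S: [1/4, 1/4, 5/12, 1/12]
P^2 =
  P: [31/144, 23/72, 35/144, 2/9]
  Q: [31/144, 49/144, 11/48, 31/144]
  R: [2/9, 11/36, 41/144, 3/16]
  S: [7/36, 5/16, 5/24, 41/144]
P^3 =
  P: [61/288, 185/576, 415/1728, 49/216]
  Q: [23/108, 187/576, 103/432, 43/192]
  R: [359/1728, 23/72, 401/1728, 13/54]
  S: [187/864, 275/864, 439/1728, 365/1728]

(P^3)[S -> Q] = 275/864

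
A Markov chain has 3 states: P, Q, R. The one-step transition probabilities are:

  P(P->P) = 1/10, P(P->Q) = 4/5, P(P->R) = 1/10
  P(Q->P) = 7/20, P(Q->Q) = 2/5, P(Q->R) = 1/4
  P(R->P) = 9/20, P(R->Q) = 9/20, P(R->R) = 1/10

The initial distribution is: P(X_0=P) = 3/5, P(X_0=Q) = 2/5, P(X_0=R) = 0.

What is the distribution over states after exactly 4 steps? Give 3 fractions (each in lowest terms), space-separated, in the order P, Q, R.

Propagating the distribution step by step (d_{t+1} = d_t * P):
d_0 = (P=3/5, Q=2/5, R=0)
  d_1[P] = 3/5*1/10 + 2/5*7/20 + 0*9/20 = 1/5
  d_1[Q] = 3/5*4/5 + 2/5*2/5 + 0*9/20 = 16/25
  d_1[R] = 3/5*1/10 + 2/5*1/4 + 0*1/10 = 4/25
d_1 = (P=1/5, Q=16/25, R=4/25)
  d_2[P] = 1/5*1/10 + 16/25*7/20 + 4/25*9/20 = 79/250
  d_2[Q] = 1/5*4/5 + 16/25*2/5 + 4/25*9/20 = 61/125
  d_2[R] = 1/5*1/10 + 16/25*1/4 + 4/25*1/10 = 49/250
d_2 = (P=79/250, Q=61/125, R=49/250)
  d_3[P] = 79/250*1/10 + 61/125*7/20 + 49/250*9/20 = 1453/5000
  d_3[Q] = 79/250*4/5 + 61/125*2/5 + 49/250*9/20 = 2681/5000
  d_3[R] = 79/250*1/10 + 61/125*1/4 + 49/250*1/10 = 433/2500
d_3 = (P=1453/5000, Q=2681/5000, R=433/2500)
  d_4[P] = 1453/5000*1/10 + 2681/5000*7/20 + 433/2500*9/20 = 29467/100000
  d_4[Q] = 1453/5000*4/5 + 2681/5000*2/5 + 433/2500*9/20 = 5249/10000
  d_4[R] = 1453/5000*1/10 + 2681/5000*1/4 + 433/2500*1/10 = 18043/100000
d_4 = (P=29467/100000, Q=5249/10000, R=18043/100000)

Answer: 29467/100000 5249/10000 18043/100000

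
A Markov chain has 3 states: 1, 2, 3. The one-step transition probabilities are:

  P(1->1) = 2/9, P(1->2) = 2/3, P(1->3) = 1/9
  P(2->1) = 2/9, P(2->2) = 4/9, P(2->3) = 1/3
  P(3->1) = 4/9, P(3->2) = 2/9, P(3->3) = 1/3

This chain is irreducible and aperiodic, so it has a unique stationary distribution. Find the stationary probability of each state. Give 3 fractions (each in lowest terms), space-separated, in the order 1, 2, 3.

The stationary distribution satisfies pi = pi * P, i.e.:
  pi_1 = 2/9*pi_1 + 2/9*pi_2 + 4/9*pi_3
  pi_2 = 2/3*pi_1 + 4/9*pi_2 + 2/9*pi_3
  pi_3 = 1/9*pi_1 + 1/3*pi_2 + 1/3*pi_3
with normalization: pi_1 + pi_2 + pi_3 = 1.

Using the first 2 balance equations plus normalization, the linear system A*pi = b is:
  [-7/9, 2/9, 4/9] . pi = 0
  [2/3, -5/9, 2/9] . pi = 0
  [1, 1, 1] . pi = 1

Solving yields:
  pi_1 = 24/85
  pi_2 = 38/85
  pi_3 = 23/85

Verification (pi * P):
  24/85*2/9 + 38/85*2/9 + 23/85*4/9 = 24/85 = pi_1  (ok)
  24/85*2/3 + 38/85*4/9 + 23/85*2/9 = 38/85 = pi_2  (ok)
  24/85*1/9 + 38/85*1/3 + 23/85*1/3 = 23/85 = pi_3  (ok)

Answer: 24/85 38/85 23/85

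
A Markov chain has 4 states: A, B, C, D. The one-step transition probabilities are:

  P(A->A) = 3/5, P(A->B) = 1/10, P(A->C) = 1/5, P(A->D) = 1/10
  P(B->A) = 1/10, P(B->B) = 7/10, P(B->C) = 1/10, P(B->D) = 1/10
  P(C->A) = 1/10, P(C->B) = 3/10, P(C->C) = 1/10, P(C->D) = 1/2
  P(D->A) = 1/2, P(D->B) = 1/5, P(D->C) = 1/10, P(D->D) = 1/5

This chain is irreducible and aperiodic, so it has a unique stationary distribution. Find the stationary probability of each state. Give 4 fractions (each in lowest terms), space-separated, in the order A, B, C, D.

Answer: 73/217 78/217 29/217 37/217

Derivation:
The stationary distribution satisfies pi = pi * P, i.e.:
  pi_A = 3/5*pi_A + 1/10*pi_B + 1/10*pi_C + 1/2*pi_D
  pi_B = 1/10*pi_A + 7/10*pi_B + 3/10*pi_C + 1/5*pi_D
  pi_C = 1/5*pi_A + 1/10*pi_B + 1/10*pi_C + 1/10*pi_D
  pi_D = 1/10*pi_A + 1/10*pi_B + 1/2*pi_C + 1/5*pi_D
with normalization: pi_A + pi_B + pi_C + pi_D = 1.

Using the first 3 balance equations plus normalization, the linear system A*pi = b is:
  [-2/5, 1/10, 1/10, 1/2] . pi = 0
  [1/10, -3/10, 3/10, 1/5] . pi = 0
  [1/5, 1/10, -9/10, 1/10] . pi = 0
  [1, 1, 1, 1] . pi = 1

Solving yields:
  pi_A = 73/217
  pi_B = 78/217
  pi_C = 29/217
  pi_D = 37/217

Verification (pi * P):
  73/217*3/5 + 78/217*1/10 + 29/217*1/10 + 37/217*1/2 = 73/217 = pi_A  (ok)
  73/217*1/10 + 78/217*7/10 + 29/217*3/10 + 37/217*1/5 = 78/217 = pi_B  (ok)
  73/217*1/5 + 78/217*1/10 + 29/217*1/10 + 37/217*1/10 = 29/217 = pi_C  (ok)
  73/217*1/10 + 78/217*1/10 + 29/217*1/2 + 37/217*1/5 = 37/217 = pi_D  (ok)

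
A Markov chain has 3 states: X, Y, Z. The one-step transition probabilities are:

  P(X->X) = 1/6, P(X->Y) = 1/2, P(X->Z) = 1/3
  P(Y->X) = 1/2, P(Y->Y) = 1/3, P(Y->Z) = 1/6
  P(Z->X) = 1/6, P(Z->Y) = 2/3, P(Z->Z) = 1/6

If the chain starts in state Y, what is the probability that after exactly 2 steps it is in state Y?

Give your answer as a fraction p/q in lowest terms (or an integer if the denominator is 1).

Computing P^2 by repeated multiplication:
P^1 =
  X: [1/6, 1/2, 1/3]
  Y: [1/2, 1/3, 1/6]
  Z: [1/6, 2/3, 1/6]
P^2 =
  X: [1/3, 17/36, 7/36]
  Y: [5/18, 17/36, 1/4]
  Z: [7/18, 5/12, 7/36]

(P^2)[Y -> Y] = 17/36

Answer: 17/36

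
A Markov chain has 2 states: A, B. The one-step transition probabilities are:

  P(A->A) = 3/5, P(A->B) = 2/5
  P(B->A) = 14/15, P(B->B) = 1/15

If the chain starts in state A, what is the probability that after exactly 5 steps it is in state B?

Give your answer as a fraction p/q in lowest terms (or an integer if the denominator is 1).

Answer: 122/405

Derivation:
Computing P^5 by repeated multiplication:
P^1 =
  A: [3/5, 2/5]
  B: [14/15, 1/15]
P^2 =
  A: [11/15, 4/15]
  B: [28/45, 17/45]
P^3 =
  A: [31/45, 14/45]
  B: [98/135, 37/135]
P^4 =
  A: [19/27, 8/27]
  B: [56/81, 25/81]
P^5 =
  A: [283/405, 122/405]
  B: [854/1215, 361/1215]

(P^5)[A -> B] = 122/405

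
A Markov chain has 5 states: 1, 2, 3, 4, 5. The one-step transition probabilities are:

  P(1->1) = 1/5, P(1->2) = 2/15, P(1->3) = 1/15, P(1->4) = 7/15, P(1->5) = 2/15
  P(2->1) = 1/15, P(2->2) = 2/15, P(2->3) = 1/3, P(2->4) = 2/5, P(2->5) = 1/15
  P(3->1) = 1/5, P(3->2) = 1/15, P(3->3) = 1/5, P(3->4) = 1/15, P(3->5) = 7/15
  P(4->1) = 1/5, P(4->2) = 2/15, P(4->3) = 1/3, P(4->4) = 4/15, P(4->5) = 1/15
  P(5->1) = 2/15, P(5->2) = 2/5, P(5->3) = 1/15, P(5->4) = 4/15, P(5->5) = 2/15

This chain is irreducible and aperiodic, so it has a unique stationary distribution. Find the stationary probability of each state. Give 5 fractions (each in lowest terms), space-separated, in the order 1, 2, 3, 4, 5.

Answer: 9793/58909 9763/58909 12597/58909 16450/58909 10306/58909

Derivation:
The stationary distribution satisfies pi = pi * P, i.e.:
  pi_1 = 1/5*pi_1 + 1/15*pi_2 + 1/5*pi_3 + 1/5*pi_4 + 2/15*pi_5
  pi_2 = 2/15*pi_1 + 2/15*pi_2 + 1/15*pi_3 + 2/15*pi_4 + 2/5*pi_5
  pi_3 = 1/15*pi_1 + 1/3*pi_2 + 1/5*pi_3 + 1/3*pi_4 + 1/15*pi_5
  pi_4 = 7/15*pi_1 + 2/5*pi_2 + 1/15*pi_3 + 4/15*pi_4 + 4/15*pi_5
  pi_5 = 2/15*pi_1 + 1/15*pi_2 + 7/15*pi_3 + 1/15*pi_4 + 2/15*pi_5
with normalization: pi_1 + pi_2 + pi_3 + pi_4 + pi_5 = 1.

Using the first 4 balance equations plus normalization, the linear system A*pi = b is:
  [-4/5, 1/15, 1/5, 1/5, 2/15] . pi = 0
  [2/15, -13/15, 1/15, 2/15, 2/5] . pi = 0
  [1/15, 1/3, -4/5, 1/3, 1/15] . pi = 0
  [7/15, 2/5, 1/15, -11/15, 4/15] . pi = 0
  [1, 1, 1, 1, 1] . pi = 1

Solving yields:
  pi_1 = 9793/58909
  pi_2 = 9763/58909
  pi_3 = 12597/58909
  pi_4 = 16450/58909
  pi_5 = 10306/58909

Verification (pi * P):
  9793/58909*1/5 + 9763/58909*1/15 + 12597/58909*1/5 + 16450/58909*1/5 + 10306/58909*2/15 = 9793/58909 = pi_1  (ok)
  9793/58909*2/15 + 9763/58909*2/15 + 12597/58909*1/15 + 16450/58909*2/15 + 10306/58909*2/5 = 9763/58909 = pi_2  (ok)
  9793/58909*1/15 + 9763/58909*1/3 + 12597/58909*1/5 + 16450/58909*1/3 + 10306/58909*1/15 = 12597/58909 = pi_3  (ok)
  9793/58909*7/15 + 9763/58909*2/5 + 12597/58909*1/15 + 16450/58909*4/15 + 10306/58909*4/15 = 16450/58909 = pi_4  (ok)
  9793/58909*2/15 + 9763/58909*1/15 + 12597/58909*7/15 + 16450/58909*1/15 + 10306/58909*2/15 = 10306/58909 = pi_5  (ok)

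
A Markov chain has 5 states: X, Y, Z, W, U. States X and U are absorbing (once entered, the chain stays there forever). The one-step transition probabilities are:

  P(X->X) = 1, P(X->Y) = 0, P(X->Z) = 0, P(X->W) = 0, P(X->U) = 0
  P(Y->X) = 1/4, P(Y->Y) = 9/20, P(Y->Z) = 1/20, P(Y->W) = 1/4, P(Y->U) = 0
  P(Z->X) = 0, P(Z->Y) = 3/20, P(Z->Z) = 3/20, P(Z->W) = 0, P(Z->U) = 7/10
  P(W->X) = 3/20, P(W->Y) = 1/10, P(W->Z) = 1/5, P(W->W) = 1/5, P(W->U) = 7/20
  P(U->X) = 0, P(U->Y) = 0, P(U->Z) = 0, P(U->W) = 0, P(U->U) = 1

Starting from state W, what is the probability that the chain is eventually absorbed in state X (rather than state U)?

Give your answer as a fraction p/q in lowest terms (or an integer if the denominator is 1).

Answer: 17/59

Derivation:
Let a_i = P(absorbed in X | start in state i).
Boundary conditions: a_X = 1, a_U = 0.
For each transient state i, a_i = sum_j P(i->j) * a_j:
  a_Y = 1/4*a_X + 9/20*a_Y + 1/20*a_Z + 1/4*a_W + 0*a_U
  a_Z = 0*a_X + 3/20*a_Y + 3/20*a_Z + 0*a_W + 7/10*a_U
  a_W = 3/20*a_X + 1/10*a_Y + 1/5*a_Z + 1/5*a_W + 7/20*a_U

Substituting a_X = 1 and a_U = 0, rearrange to (I - Q) a = r where r[i] = P(i -> X):
  [11/20, -1/20, -1/4] . (a_Y, a_Z, a_W) = 1/4
  [-3/20, 17/20, 0] . (a_Y, a_Z, a_W) = 0
  [-1/10, -1/5, 4/5] . (a_Y, a_Z, a_W) = 3/20

Solving yields:
  a_Y = 1615/2714
  a_Z = 285/2714
  a_W = 17/59

Starting state is W, so the absorption probability is a_W = 17/59.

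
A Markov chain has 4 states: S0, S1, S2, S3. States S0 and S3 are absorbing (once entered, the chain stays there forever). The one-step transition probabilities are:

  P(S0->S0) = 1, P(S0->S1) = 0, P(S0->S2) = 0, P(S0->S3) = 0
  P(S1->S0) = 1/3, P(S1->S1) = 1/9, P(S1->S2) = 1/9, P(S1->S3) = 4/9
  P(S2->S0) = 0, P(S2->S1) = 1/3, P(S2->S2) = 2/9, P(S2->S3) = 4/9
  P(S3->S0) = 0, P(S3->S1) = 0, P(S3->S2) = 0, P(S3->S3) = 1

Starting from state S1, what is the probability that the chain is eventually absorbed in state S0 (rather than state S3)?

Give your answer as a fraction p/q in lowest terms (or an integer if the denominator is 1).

Answer: 21/53

Derivation:
Let a_i = P(absorbed in S0 | start in state i).
Boundary conditions: a_S0 = 1, a_S3 = 0.
For each transient state i, a_i = sum_j P(i->j) * a_j:
  a_S1 = 1/3*a_S0 + 1/9*a_S1 + 1/9*a_S2 + 4/9*a_S3
  a_S2 = 0*a_S0 + 1/3*a_S1 + 2/9*a_S2 + 4/9*a_S3

Substituting a_S0 = 1 and a_S3 = 0, rearrange to (I - Q) a = r where r[i] = P(i -> S0):
  [8/9, -1/9] . (a_S1, a_S2) = 1/3
  [-1/3, 7/9] . (a_S1, a_S2) = 0

Solving yields:
  a_S1 = 21/53
  a_S2 = 9/53

Starting state is S1, so the absorption probability is a_S1 = 21/53.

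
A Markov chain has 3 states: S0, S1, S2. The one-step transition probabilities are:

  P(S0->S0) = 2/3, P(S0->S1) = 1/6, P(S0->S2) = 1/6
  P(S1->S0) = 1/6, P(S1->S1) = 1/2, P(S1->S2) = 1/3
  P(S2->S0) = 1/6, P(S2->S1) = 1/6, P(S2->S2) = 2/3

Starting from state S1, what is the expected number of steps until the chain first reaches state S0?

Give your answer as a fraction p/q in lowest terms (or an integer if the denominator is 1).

Let h_i = expected steps to first reach S0 from state i.
Boundary: h_S0 = 0.
First-step equations for the other states:
  h_S1 = 1 + 1/6*h_S0 + 1/2*h_S1 + 1/3*h_S2
  h_S2 = 1 + 1/6*h_S0 + 1/6*h_S1 + 2/3*h_S2

Substituting h_S0 = 0 and rearranging gives the linear system (I - Q) h = 1:
  [1/2, -1/3] . (h_S1, h_S2) = 1
  [-1/6, 1/3] . (h_S1, h_S2) = 1

Solving yields:
  h_S1 = 6
  h_S2 = 6

Starting state is S1, so the expected hitting time is h_S1 = 6.

Answer: 6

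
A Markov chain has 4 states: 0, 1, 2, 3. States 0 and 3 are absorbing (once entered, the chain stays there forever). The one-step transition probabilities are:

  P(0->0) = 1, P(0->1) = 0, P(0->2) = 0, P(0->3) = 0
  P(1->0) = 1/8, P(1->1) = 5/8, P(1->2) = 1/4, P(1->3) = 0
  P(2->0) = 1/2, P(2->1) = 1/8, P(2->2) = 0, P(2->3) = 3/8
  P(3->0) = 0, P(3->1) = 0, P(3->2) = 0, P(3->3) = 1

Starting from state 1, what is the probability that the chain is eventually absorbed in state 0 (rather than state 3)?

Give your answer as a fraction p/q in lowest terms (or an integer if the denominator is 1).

Answer: 8/11

Derivation:
Let a_i = P(absorbed in 0 | start in state i).
Boundary conditions: a_0 = 1, a_3 = 0.
For each transient state i, a_i = sum_j P(i->j) * a_j:
  a_1 = 1/8*a_0 + 5/8*a_1 + 1/4*a_2 + 0*a_3
  a_2 = 1/2*a_0 + 1/8*a_1 + 0*a_2 + 3/8*a_3

Substituting a_0 = 1 and a_3 = 0, rearrange to (I - Q) a = r where r[i] = P(i -> 0):
  [3/8, -1/4] . (a_1, a_2) = 1/8
  [-1/8, 1] . (a_1, a_2) = 1/2

Solving yields:
  a_1 = 8/11
  a_2 = 13/22

Starting state is 1, so the absorption probability is a_1 = 8/11.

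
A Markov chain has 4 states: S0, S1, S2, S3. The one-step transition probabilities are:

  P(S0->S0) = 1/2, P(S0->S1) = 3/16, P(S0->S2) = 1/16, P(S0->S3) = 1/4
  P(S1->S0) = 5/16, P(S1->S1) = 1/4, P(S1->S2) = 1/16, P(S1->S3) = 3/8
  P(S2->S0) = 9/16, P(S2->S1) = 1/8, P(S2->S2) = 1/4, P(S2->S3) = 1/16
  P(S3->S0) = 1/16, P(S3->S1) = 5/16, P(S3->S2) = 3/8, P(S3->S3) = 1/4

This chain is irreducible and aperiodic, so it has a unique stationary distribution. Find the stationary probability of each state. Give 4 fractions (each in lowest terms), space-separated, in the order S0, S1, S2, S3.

Answer: 1195/3303 731/3303 566/3303 811/3303

Derivation:
The stationary distribution satisfies pi = pi * P, i.e.:
  pi_S0 = 1/2*pi_S0 + 5/16*pi_S1 + 9/16*pi_S2 + 1/16*pi_S3
  pi_S1 = 3/16*pi_S0 + 1/4*pi_S1 + 1/8*pi_S2 + 5/16*pi_S3
  pi_S2 = 1/16*pi_S0 + 1/16*pi_S1 + 1/4*pi_S2 + 3/8*pi_S3
  pi_S3 = 1/4*pi_S0 + 3/8*pi_S1 + 1/16*pi_S2 + 1/4*pi_S3
with normalization: pi_S0 + pi_S1 + pi_S2 + pi_S3 = 1.

Using the first 3 balance equations plus normalization, the linear system A*pi = b is:
  [-1/2, 5/16, 9/16, 1/16] . pi = 0
  [3/16, -3/4, 1/8, 5/16] . pi = 0
  [1/16, 1/16, -3/4, 3/8] . pi = 0
  [1, 1, 1, 1] . pi = 1

Solving yields:
  pi_S0 = 1195/3303
  pi_S1 = 731/3303
  pi_S2 = 566/3303
  pi_S3 = 811/3303

Verification (pi * P):
  1195/3303*1/2 + 731/3303*5/16 + 566/3303*9/16 + 811/3303*1/16 = 1195/3303 = pi_S0  (ok)
  1195/3303*3/16 + 731/3303*1/4 + 566/3303*1/8 + 811/3303*5/16 = 731/3303 = pi_S1  (ok)
  1195/3303*1/16 + 731/3303*1/16 + 566/3303*1/4 + 811/3303*3/8 = 566/3303 = pi_S2  (ok)
  1195/3303*1/4 + 731/3303*3/8 + 566/3303*1/16 + 811/3303*1/4 = 811/3303 = pi_S3  (ok)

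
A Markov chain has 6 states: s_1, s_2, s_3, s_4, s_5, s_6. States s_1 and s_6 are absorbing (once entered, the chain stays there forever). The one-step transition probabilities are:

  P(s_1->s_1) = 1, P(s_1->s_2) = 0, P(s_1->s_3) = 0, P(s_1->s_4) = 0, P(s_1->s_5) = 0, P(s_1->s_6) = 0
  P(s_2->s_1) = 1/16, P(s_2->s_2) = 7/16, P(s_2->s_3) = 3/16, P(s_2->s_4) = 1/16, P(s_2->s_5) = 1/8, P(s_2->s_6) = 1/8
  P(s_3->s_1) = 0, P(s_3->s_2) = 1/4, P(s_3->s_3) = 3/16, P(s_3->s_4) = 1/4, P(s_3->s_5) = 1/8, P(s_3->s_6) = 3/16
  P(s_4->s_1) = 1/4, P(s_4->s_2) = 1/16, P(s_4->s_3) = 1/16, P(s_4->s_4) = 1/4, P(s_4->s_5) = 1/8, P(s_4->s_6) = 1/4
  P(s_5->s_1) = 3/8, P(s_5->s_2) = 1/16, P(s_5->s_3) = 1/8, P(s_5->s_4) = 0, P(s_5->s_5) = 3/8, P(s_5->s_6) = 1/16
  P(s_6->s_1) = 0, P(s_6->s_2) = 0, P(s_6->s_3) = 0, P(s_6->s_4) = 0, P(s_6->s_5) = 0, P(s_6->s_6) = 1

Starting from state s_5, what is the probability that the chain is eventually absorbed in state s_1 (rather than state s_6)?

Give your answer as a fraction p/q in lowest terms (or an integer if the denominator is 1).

Answer: 3923/5363

Derivation:
Let a_i = P(absorbed in s_1 | start in state i).
Boundary conditions: a_s_1 = 1, a_s_6 = 0.
For each transient state i, a_i = sum_j P(i->j) * a_j:
  a_s_2 = 1/16*a_s_1 + 7/16*a_s_2 + 3/16*a_s_3 + 1/16*a_s_4 + 1/8*a_s_5 + 1/8*a_s_6
  a_s_3 = 0*a_s_1 + 1/4*a_s_2 + 3/16*a_s_3 + 1/4*a_s_4 + 1/8*a_s_5 + 3/16*a_s_6
  a_s_4 = 1/4*a_s_1 + 1/16*a_s_2 + 1/16*a_s_3 + 1/4*a_s_4 + 1/8*a_s_5 + 1/4*a_s_6
  a_s_5 = 3/8*a_s_1 + 1/16*a_s_2 + 1/8*a_s_3 + 0*a_s_4 + 3/8*a_s_5 + 1/16*a_s_6

Substituting a_s_1 = 1 and a_s_6 = 0, rearrange to (I - Q) a = r where r[i] = P(i -> s_1):
  [9/16, -3/16, -1/16, -1/8] . (a_s_2, a_s_3, a_s_4, a_s_5) = 1/16
  [-1/4, 13/16, -1/4, -1/8] . (a_s_2, a_s_3, a_s_4, a_s_5) = 0
  [-1/16, -1/16, 3/4, -1/8] . (a_s_2, a_s_3, a_s_4, a_s_5) = 1/4
  [-1/16, -1/8, 0, 5/8] . (a_s_2, a_s_3, a_s_4, a_s_5) = 3/8

Solving yields:
  a_s_2 = 2536/5363
  a_s_3 = 2258/5363
  a_s_4 = 2841/5363
  a_s_5 = 3923/5363

Starting state is s_5, so the absorption probability is a_s_5 = 3923/5363.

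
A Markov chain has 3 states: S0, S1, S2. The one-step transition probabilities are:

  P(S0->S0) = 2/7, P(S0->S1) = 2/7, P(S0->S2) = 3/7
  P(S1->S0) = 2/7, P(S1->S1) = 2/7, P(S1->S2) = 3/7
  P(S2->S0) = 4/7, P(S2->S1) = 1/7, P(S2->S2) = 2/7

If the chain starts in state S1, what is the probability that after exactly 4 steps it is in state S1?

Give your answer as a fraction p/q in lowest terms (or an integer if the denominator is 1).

Computing P^4 by repeated multiplication:
P^1 =
  S0: [2/7, 2/7, 3/7]
  S1: [2/7, 2/7, 3/7]
  S2: [4/7, 1/7, 2/7]
P^2 =
  S0: [20/49, 11/49, 18/49]
  S1: [20/49, 11/49, 18/49]
  S2: [18/49, 12/49, 19/49]
P^3 =
  S0: [134/343, 80/343, 129/343]
  S1: [134/343, 80/343, 129/343]
  S2: [136/343, 79/343, 128/343]
P^4 =
  S0: [944/2401, 557/2401, 900/2401]
  S1: [944/2401, 557/2401, 900/2401]
  S2: [942/2401, 558/2401, 901/2401]

(P^4)[S1 -> S1] = 557/2401

Answer: 557/2401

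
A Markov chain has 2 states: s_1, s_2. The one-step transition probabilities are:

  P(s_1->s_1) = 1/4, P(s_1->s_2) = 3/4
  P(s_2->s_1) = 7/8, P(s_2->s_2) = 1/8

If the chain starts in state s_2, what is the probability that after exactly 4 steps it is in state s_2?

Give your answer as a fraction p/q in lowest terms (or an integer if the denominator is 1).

Computing P^4 by repeated multiplication:
P^1 =
  s_1: [1/4, 3/4]
  s_2: [7/8, 1/8]
P^2 =
  s_1: [23/32, 9/32]
  s_2: [21/64, 43/64]
P^3 =
  s_1: [109/256, 147/256]
  s_2: [343/512, 169/512]
P^4 =
  s_1: [1247/2048, 801/2048]
  s_2: [1869/4096, 2227/4096]

(P^4)[s_2 -> s_2] = 2227/4096

Answer: 2227/4096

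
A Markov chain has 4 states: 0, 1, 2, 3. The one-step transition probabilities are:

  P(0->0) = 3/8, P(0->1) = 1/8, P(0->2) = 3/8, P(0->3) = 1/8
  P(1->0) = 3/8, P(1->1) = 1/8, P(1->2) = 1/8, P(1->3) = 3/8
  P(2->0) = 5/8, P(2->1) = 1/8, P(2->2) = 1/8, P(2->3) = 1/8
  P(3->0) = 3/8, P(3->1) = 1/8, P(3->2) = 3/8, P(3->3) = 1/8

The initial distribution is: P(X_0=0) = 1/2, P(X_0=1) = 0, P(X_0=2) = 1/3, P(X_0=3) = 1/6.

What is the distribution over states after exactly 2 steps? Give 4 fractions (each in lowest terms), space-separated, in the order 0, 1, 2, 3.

Answer: 43/96 1/8 13/48 5/32

Derivation:
Propagating the distribution step by step (d_{t+1} = d_t * P):
d_0 = (0=1/2, 1=0, 2=1/3, 3=1/6)
  d_1[0] = 1/2*3/8 + 0*3/8 + 1/3*5/8 + 1/6*3/8 = 11/24
  d_1[1] = 1/2*1/8 + 0*1/8 + 1/3*1/8 + 1/6*1/8 = 1/8
  d_1[2] = 1/2*3/8 + 0*1/8 + 1/3*1/8 + 1/6*3/8 = 7/24
  d_1[3] = 1/2*1/8 + 0*3/8 + 1/3*1/8 + 1/6*1/8 = 1/8
d_1 = (0=11/24, 1=1/8, 2=7/24, 3=1/8)
  d_2[0] = 11/24*3/8 + 1/8*3/8 + 7/24*5/8 + 1/8*3/8 = 43/96
  d_2[1] = 11/24*1/8 + 1/8*1/8 + 7/24*1/8 + 1/8*1/8 = 1/8
  d_2[2] = 11/24*3/8 + 1/8*1/8 + 7/24*1/8 + 1/8*3/8 = 13/48
  d_2[3] = 11/24*1/8 + 1/8*3/8 + 7/24*1/8 + 1/8*1/8 = 5/32
d_2 = (0=43/96, 1=1/8, 2=13/48, 3=5/32)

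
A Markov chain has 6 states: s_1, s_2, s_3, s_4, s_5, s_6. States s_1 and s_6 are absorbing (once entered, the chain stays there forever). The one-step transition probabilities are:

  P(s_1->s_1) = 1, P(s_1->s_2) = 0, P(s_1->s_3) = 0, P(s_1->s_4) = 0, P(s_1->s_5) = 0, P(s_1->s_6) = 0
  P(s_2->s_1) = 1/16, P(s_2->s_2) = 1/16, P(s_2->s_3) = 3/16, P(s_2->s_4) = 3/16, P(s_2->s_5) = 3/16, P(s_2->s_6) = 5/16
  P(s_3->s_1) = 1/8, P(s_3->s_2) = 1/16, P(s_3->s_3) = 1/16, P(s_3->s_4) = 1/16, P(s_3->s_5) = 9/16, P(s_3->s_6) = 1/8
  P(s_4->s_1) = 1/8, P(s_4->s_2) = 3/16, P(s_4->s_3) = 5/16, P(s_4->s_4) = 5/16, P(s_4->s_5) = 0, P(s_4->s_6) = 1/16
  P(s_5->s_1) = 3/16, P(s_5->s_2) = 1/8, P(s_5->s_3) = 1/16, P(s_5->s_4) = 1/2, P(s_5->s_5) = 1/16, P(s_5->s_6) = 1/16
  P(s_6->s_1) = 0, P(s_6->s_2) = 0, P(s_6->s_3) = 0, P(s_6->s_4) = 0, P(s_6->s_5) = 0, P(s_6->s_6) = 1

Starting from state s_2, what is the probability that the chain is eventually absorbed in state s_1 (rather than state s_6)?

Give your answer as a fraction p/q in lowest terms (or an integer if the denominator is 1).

Let a_i = P(absorbed in s_1 | start in state i).
Boundary conditions: a_s_1 = 1, a_s_6 = 0.
For each transient state i, a_i = sum_j P(i->j) * a_j:
  a_s_2 = 1/16*a_s_1 + 1/16*a_s_2 + 3/16*a_s_3 + 3/16*a_s_4 + 3/16*a_s_5 + 5/16*a_s_6
  a_s_3 = 1/8*a_s_1 + 1/16*a_s_2 + 1/16*a_s_3 + 1/16*a_s_4 + 9/16*a_s_5 + 1/8*a_s_6
  a_s_4 = 1/8*a_s_1 + 3/16*a_s_2 + 5/16*a_s_3 + 5/16*a_s_4 + 0*a_s_5 + 1/16*a_s_6
  a_s_5 = 3/16*a_s_1 + 1/8*a_s_2 + 1/16*a_s_3 + 1/2*a_s_4 + 1/16*a_s_5 + 1/16*a_s_6

Substituting a_s_1 = 1 and a_s_6 = 0, rearrange to (I - Q) a = r where r[i] = P(i -> s_1):
  [15/16, -3/16, -3/16, -3/16] . (a_s_2, a_s_3, a_s_4, a_s_5) = 1/16
  [-1/16, 15/16, -1/16, -9/16] . (a_s_2, a_s_3, a_s_4, a_s_5) = 1/8
  [-3/16, -5/16, 11/16, 0] . (a_s_2, a_s_3, a_s_4, a_s_5) = 1/8
  [-1/8, -1/16, -1/2, 15/16] . (a_s_2, a_s_3, a_s_4, a_s_5) = 3/16

Solving yields:
  a_s_2 = 2989/7534
  a_s_3 = 2035/3767
  a_s_4 = 4035/7534
  a_s_5 = 6493/11301

Starting state is s_2, so the absorption probability is a_s_2 = 2989/7534.

Answer: 2989/7534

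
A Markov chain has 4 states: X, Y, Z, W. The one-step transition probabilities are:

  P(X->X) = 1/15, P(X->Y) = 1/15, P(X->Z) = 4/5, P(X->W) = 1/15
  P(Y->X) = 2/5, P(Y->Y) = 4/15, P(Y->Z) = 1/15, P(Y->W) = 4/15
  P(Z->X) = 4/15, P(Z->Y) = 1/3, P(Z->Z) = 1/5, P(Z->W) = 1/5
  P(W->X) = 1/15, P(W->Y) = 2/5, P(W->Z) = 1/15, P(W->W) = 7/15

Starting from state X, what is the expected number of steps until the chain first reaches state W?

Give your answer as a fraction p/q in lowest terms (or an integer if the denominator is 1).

Answer: 2490/407

Derivation:
Let h_i = expected steps to first reach W from state i.
Boundary: h_W = 0.
First-step equations for the other states:
  h_X = 1 + 1/15*h_X + 1/15*h_Y + 4/5*h_Z + 1/15*h_W
  h_Y = 1 + 2/5*h_X + 4/15*h_Y + 1/15*h_Z + 4/15*h_W
  h_Z = 1 + 4/15*h_X + 1/3*h_Y + 1/5*h_Z + 1/5*h_W

Substituting h_W = 0 and rearranging gives the linear system (I - Q) h = 1:
  [14/15, -1/15, -4/5] . (h_X, h_Y, h_Z) = 1
  [-2/5, 11/15, -1/15] . (h_X, h_Y, h_Z) = 1
  [-4/15, -1/3, 4/5] . (h_X, h_Y, h_Z) = 1

Solving yields:
  h_X = 2490/407
  h_Y = 2115/407
  h_Z = 60/11

Starting state is X, so the expected hitting time is h_X = 2490/407.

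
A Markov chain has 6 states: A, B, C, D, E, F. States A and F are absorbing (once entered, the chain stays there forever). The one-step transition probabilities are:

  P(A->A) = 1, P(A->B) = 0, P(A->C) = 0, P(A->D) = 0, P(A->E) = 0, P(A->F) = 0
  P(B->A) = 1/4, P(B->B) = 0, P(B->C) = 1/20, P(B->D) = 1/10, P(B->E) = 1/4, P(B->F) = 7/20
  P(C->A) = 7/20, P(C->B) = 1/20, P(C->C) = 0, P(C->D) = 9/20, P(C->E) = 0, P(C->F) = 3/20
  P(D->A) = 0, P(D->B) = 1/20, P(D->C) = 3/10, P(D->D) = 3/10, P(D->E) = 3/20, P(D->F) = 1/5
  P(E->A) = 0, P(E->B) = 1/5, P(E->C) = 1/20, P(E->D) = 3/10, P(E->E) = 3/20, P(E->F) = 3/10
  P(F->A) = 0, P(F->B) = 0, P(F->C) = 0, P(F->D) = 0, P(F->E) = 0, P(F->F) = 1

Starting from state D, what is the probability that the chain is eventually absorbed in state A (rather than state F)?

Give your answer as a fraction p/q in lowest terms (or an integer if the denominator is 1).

Answer: 17523/61834

Derivation:
Let a_i = P(absorbed in A | start in state i).
Boundary conditions: a_A = 1, a_F = 0.
For each transient state i, a_i = sum_j P(i->j) * a_j:
  a_B = 1/4*a_A + 0*a_B + 1/20*a_C + 1/10*a_D + 1/4*a_E + 7/20*a_F
  a_C = 7/20*a_A + 1/20*a_B + 0*a_C + 9/20*a_D + 0*a_E + 3/20*a_F
  a_D = 0*a_A + 1/20*a_B + 3/10*a_C + 3/10*a_D + 3/20*a_E + 1/5*a_F
  a_E = 0*a_A + 1/5*a_B + 1/20*a_C + 3/10*a_D + 3/20*a_E + 3/10*a_F

Substituting a_A = 1 and a_F = 0, rearrange to (I - Q) a = r where r[i] = P(i -> A):
  [1, -1/20, -1/10, -1/4] . (a_B, a_C, a_D, a_E) = 1/4
  [-1/20, 1, -9/20, 0] . (a_B, a_C, a_D, a_E) = 7/20
  [-1/20, -3/10, 7/10, -3/20] . (a_B, a_C, a_D, a_E) = 0
  [-1/5, -1/20, -3/10, 17/20] . (a_B, a_C, a_D, a_E) = 0

Solving yields:
  a_B = 22035/61834
  a_C = 30629/61834
  a_D = 17523/61834
  a_E = 13171/61834

Starting state is D, so the absorption probability is a_D = 17523/61834.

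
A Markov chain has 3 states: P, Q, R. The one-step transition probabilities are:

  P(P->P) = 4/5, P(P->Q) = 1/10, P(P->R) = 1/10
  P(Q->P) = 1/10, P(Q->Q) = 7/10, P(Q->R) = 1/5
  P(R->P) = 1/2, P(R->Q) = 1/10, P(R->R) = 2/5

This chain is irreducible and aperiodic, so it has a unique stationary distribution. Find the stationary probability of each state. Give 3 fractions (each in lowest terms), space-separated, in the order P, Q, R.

The stationary distribution satisfies pi = pi * P, i.e.:
  pi_P = 4/5*pi_P + 1/10*pi_Q + 1/2*pi_R
  pi_Q = 1/10*pi_P + 7/10*pi_Q + 1/10*pi_R
  pi_R = 1/10*pi_P + 1/5*pi_Q + 2/5*pi_R
with normalization: pi_P + pi_Q + pi_R = 1.

Using the first 2 balance equations plus normalization, the linear system A*pi = b is:
  [-1/5, 1/10, 1/2] . pi = 0
  [1/10, -3/10, 1/10] . pi = 0
  [1, 1, 1] . pi = 1

Solving yields:
  pi_P = 4/7
  pi_Q = 1/4
  pi_R = 5/28

Verification (pi * P):
  4/7*4/5 + 1/4*1/10 + 5/28*1/2 = 4/7 = pi_P  (ok)
  4/7*1/10 + 1/4*7/10 + 5/28*1/10 = 1/4 = pi_Q  (ok)
  4/7*1/10 + 1/4*1/5 + 5/28*2/5 = 5/28 = pi_R  (ok)

Answer: 4/7 1/4 5/28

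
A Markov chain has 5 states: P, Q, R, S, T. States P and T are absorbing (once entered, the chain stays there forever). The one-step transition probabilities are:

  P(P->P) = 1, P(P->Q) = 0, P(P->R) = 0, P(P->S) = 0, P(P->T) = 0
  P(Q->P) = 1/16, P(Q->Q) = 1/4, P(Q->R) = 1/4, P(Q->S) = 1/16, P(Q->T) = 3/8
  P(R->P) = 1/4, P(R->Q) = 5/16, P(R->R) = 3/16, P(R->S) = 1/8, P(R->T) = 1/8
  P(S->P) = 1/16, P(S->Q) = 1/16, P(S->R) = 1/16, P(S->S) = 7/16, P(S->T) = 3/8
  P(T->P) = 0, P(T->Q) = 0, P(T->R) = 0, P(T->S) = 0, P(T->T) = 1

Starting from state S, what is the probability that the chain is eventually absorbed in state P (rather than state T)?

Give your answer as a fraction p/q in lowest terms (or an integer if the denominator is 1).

Let a_i = P(absorbed in P | start in state i).
Boundary conditions: a_P = 1, a_T = 0.
For each transient state i, a_i = sum_j P(i->j) * a_j:
  a_Q = 1/16*a_P + 1/4*a_Q + 1/4*a_R + 1/16*a_S + 3/8*a_T
  a_R = 1/4*a_P + 5/16*a_Q + 3/16*a_R + 1/8*a_S + 1/8*a_T
  a_S = 1/16*a_P + 1/16*a_Q + 1/16*a_R + 7/16*a_S + 3/8*a_T

Substituting a_P = 1 and a_T = 0, rearrange to (I - Q) a = r where r[i] = P(i -> P):
  [3/4, -1/4, -1/16] . (a_Q, a_R, a_S) = 1/16
  [-5/16, 13/16, -1/8] . (a_Q, a_R, a_S) = 1/4
  [-1/16, -1/16, 9/16] . (a_Q, a_R, a_S) = 1/16

Solving yields:
  a_Q = 142/587
  a_R = 252/587
  a_S = 109/587

Starting state is S, so the absorption probability is a_S = 109/587.

Answer: 109/587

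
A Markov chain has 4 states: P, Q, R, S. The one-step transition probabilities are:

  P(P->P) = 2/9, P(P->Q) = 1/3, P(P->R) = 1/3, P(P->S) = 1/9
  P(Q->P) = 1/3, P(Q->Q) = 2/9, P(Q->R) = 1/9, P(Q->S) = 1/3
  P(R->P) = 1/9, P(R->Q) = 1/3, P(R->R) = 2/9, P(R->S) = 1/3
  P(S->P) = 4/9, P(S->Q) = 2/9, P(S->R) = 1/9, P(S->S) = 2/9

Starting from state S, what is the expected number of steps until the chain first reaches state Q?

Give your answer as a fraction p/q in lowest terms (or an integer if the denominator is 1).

Let h_i = expected steps to first reach Q from state i.
Boundary: h_Q = 0.
First-step equations for the other states:
  h_P = 1 + 2/9*h_P + 1/3*h_Q + 1/3*h_R + 1/9*h_S
  h_R = 1 + 1/9*h_P + 1/3*h_Q + 2/9*h_R + 1/3*h_S
  h_S = 1 + 4/9*h_P + 2/9*h_Q + 1/9*h_R + 2/9*h_S

Substituting h_Q = 0 and rearranging gives the linear system (I - Q) h = 1:
  [7/9, -1/3, -1/9] . (h_P, h_R, h_S) = 1
  [-1/9, 7/9, -1/3] . (h_P, h_R, h_S) = 1
  [-4/9, -1/9, 7/9] . (h_P, h_R, h_S) = 1

Solving yields:
  h_P = 189/59
  h_R = 387/118
  h_S = 423/118

Starting state is S, so the expected hitting time is h_S = 423/118.

Answer: 423/118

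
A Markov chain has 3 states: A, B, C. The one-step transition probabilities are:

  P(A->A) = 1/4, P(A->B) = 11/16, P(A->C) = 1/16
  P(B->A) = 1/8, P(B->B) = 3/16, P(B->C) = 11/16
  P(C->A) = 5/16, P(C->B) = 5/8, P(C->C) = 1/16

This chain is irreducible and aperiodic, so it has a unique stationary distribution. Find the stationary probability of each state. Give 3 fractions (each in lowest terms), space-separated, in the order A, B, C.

Answer: 85/394 175/394 67/197

Derivation:
The stationary distribution satisfies pi = pi * P, i.e.:
  pi_A = 1/4*pi_A + 1/8*pi_B + 5/16*pi_C
  pi_B = 11/16*pi_A + 3/16*pi_B + 5/8*pi_C
  pi_C = 1/16*pi_A + 11/16*pi_B + 1/16*pi_C
with normalization: pi_A + pi_B + pi_C = 1.

Using the first 2 balance equations plus normalization, the linear system A*pi = b is:
  [-3/4, 1/8, 5/16] . pi = 0
  [11/16, -13/16, 5/8] . pi = 0
  [1, 1, 1] . pi = 1

Solving yields:
  pi_A = 85/394
  pi_B = 175/394
  pi_C = 67/197

Verification (pi * P):
  85/394*1/4 + 175/394*1/8 + 67/197*5/16 = 85/394 = pi_A  (ok)
  85/394*11/16 + 175/394*3/16 + 67/197*5/8 = 175/394 = pi_B  (ok)
  85/394*1/16 + 175/394*11/16 + 67/197*1/16 = 67/197 = pi_C  (ok)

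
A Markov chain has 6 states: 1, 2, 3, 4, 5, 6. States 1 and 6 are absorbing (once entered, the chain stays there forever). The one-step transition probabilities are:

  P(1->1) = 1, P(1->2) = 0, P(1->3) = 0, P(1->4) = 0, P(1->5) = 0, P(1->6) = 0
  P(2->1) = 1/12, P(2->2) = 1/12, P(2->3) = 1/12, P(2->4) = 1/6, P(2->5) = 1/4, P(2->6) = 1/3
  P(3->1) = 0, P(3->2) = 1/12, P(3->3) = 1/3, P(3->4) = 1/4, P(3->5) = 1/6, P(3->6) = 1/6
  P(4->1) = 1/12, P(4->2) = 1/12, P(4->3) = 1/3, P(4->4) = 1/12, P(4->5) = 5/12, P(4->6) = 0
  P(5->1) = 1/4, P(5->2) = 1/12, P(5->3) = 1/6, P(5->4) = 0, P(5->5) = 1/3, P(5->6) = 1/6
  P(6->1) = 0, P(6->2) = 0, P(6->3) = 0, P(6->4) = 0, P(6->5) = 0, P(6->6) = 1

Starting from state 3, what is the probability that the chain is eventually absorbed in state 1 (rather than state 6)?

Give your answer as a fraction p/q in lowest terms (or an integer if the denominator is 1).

Let a_i = P(absorbed in 1 | start in state i).
Boundary conditions: a_1 = 1, a_6 = 0.
For each transient state i, a_i = sum_j P(i->j) * a_j:
  a_2 = 1/12*a_1 + 1/12*a_2 + 1/12*a_3 + 1/6*a_4 + 1/4*a_5 + 1/3*a_6
  a_3 = 0*a_1 + 1/12*a_2 + 1/3*a_3 + 1/4*a_4 + 1/6*a_5 + 1/6*a_6
  a_4 = 1/12*a_1 + 1/12*a_2 + 1/3*a_3 + 1/12*a_4 + 5/12*a_5 + 0*a_6
  a_5 = 1/4*a_1 + 1/12*a_2 + 1/6*a_3 + 0*a_4 + 1/3*a_5 + 1/6*a_6

Substituting a_1 = 1 and a_6 = 0, rearrange to (I - Q) a = r where r[i] = P(i -> 1):
  [11/12, -1/12, -1/6, -1/4] . (a_2, a_3, a_4, a_5) = 1/12
  [-1/12, 2/3, -1/4, -1/6] . (a_2, a_3, a_4, a_5) = 0
  [-1/12, -1/3, 11/12, -5/12] . (a_2, a_3, a_4, a_5) = 1/12
  [-1/12, -1/6, 0, 2/3] . (a_2, a_3, a_4, a_5) = 1/4

Solving yields:
  a_2 = 1779/5113
  a_3 = 1789/5113
  a_4 = 2453/5113
  a_5 = 2587/5113

Starting state is 3, so the absorption probability is a_3 = 1789/5113.

Answer: 1789/5113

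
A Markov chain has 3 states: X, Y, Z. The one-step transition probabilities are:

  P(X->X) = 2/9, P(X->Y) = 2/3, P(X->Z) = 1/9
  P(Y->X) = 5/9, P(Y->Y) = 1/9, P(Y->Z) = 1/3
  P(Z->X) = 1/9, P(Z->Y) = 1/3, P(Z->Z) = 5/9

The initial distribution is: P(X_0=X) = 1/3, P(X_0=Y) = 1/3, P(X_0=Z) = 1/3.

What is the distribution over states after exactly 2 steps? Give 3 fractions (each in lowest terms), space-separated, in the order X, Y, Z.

Propagating the distribution step by step (d_{t+1} = d_t * P):
d_0 = (X=1/3, Y=1/3, Z=1/3)
  d_1[X] = 1/3*2/9 + 1/3*5/9 + 1/3*1/9 = 8/27
  d_1[Y] = 1/3*2/3 + 1/3*1/9 + 1/3*1/3 = 10/27
  d_1[Z] = 1/3*1/9 + 1/3*1/3 + 1/3*5/9 = 1/3
d_1 = (X=8/27, Y=10/27, Z=1/3)
  d_2[X] = 8/27*2/9 + 10/27*5/9 + 1/3*1/9 = 25/81
  d_2[Y] = 8/27*2/3 + 10/27*1/9 + 1/3*1/3 = 85/243
  d_2[Z] = 8/27*1/9 + 10/27*1/3 + 1/3*5/9 = 83/243
d_2 = (X=25/81, Y=85/243, Z=83/243)

Answer: 25/81 85/243 83/243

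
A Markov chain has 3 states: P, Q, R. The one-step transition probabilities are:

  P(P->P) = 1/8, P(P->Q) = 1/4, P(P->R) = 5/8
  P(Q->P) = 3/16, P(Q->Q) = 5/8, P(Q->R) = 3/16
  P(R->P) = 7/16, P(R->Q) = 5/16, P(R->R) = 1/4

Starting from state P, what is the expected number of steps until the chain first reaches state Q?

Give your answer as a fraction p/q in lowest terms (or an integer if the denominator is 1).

Let h_i = expected steps to first reach Q from state i.
Boundary: h_Q = 0.
First-step equations for the other states:
  h_P = 1 + 1/8*h_P + 1/4*h_Q + 5/8*h_R
  h_R = 1 + 7/16*h_P + 5/16*h_Q + 1/4*h_R

Substituting h_Q = 0 and rearranging gives the linear system (I - Q) h = 1:
  [7/8, -5/8] . (h_P, h_R) = 1
  [-7/16, 3/4] . (h_P, h_R) = 1

Solving yields:
  h_P = 176/49
  h_R = 24/7

Starting state is P, so the expected hitting time is h_P = 176/49.

Answer: 176/49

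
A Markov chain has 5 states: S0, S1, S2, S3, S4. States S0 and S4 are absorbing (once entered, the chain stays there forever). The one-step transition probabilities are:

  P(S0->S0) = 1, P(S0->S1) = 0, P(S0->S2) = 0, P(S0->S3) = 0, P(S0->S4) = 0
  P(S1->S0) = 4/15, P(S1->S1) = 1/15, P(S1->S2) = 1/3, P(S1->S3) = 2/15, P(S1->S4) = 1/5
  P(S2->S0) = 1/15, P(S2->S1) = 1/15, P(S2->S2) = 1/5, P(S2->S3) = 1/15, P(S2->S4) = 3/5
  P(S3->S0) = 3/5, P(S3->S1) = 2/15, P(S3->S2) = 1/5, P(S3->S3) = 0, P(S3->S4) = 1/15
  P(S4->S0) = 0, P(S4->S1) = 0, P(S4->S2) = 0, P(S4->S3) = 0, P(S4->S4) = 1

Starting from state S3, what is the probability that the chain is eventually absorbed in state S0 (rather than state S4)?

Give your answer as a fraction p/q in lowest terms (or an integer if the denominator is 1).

Answer: 1627/2339

Derivation:
Let a_i = P(absorbed in S0 | start in state i).
Boundary conditions: a_S0 = 1, a_S4 = 0.
For each transient state i, a_i = sum_j P(i->j) * a_j:
  a_S1 = 4/15*a_S0 + 1/15*a_S1 + 1/3*a_S2 + 2/15*a_S3 + 1/5*a_S4
  a_S2 = 1/15*a_S0 + 1/15*a_S1 + 1/5*a_S2 + 1/15*a_S3 + 3/5*a_S4
  a_S3 = 3/5*a_S0 + 2/15*a_S1 + 1/5*a_S2 + 0*a_S3 + 1/15*a_S4

Substituting a_S0 = 1 and a_S4 = 0, rearrange to (I - Q) a = r where r[i] = P(i -> S0):
  [14/15, -1/3, -2/15] . (a_S1, a_S2, a_S3) = 4/15
  [-1/15, 4/5, -1/15] . (a_S1, a_S2, a_S3) = 1/15
  [-2/15, -1/5, 1] . (a_S1, a_S2, a_S3) = 3/5

Solving yields:
  a_S1 = 1050/2339
  a_S2 = 418/2339
  a_S3 = 1627/2339

Starting state is S3, so the absorption probability is a_S3 = 1627/2339.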